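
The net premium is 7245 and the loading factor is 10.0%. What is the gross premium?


Gross = net * (1 + loading)
= 7245 * (1 + 0.1)
= 7245 * 1.1
= 7969.5


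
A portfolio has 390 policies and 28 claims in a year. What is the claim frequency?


frequency = claims / policies
= 28 / 390
= 0.0718


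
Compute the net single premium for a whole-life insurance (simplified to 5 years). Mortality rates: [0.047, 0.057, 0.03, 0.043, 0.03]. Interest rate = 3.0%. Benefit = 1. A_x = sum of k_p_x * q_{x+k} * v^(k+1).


v = 0.970874
Year 0: k_p_x=1.0, q=0.047, term=0.045631
Year 1: k_p_x=0.953, q=0.057, term=0.051203
Year 2: k_p_x=0.898679, q=0.03, term=0.024673
Year 3: k_p_x=0.871719, q=0.043, term=0.033304
Year 4: k_p_x=0.834235, q=0.03, term=0.021589
A_x = 0.1764


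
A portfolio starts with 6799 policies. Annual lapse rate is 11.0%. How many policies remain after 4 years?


remaining = initial * (1 - lapse)^years
= 6799 * (1 - 0.11)^4
= 6799 * 0.627422
= 4265.845


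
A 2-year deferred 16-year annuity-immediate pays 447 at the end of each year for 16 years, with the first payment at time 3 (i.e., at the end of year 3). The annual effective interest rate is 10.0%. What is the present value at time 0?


PV at time 2 of the 16-year annuity-immediate:
a_n = 447 * (1-(1+0.1)^(-16))/0.1 = 3497.1978
Discount back 2 years to time 0:
PV = 3497.1978 * (1+0.1)^(-2)
= 3497.1978 * 0.826446
= 2890.2461


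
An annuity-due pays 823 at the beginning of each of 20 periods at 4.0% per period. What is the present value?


PV_due = PMT * (1-(1+i)^(-n))/i * (1+i)
PV_immediate = 11184.8386
PV_due = 11184.8386 * 1.04
= 11632.2321


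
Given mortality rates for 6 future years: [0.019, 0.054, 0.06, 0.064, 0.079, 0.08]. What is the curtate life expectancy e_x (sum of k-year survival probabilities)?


e_x = sum_{k=1}^{n} k_p_x
k_p_x values:
  1_p_x = 0.981
  2_p_x = 0.928026
  3_p_x = 0.872344
  4_p_x = 0.816514
  5_p_x = 0.75201
  6_p_x = 0.691849
e_x = 5.0417


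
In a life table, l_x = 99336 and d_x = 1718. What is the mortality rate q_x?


q_x = d_x / l_x
= 1718 / 99336
= 0.0173


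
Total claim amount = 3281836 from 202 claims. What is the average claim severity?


severity = total / number
= 3281836 / 202
= 16246.7129


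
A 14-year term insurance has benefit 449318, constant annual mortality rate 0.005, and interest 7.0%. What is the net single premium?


NSP = benefit * sum_{k=0}^{n-1} k_p_x * q * v^(k+1)
With constant q=0.005, v=0.934579
Sum = 0.042564
NSP = 449318 * 0.042564
= 19124.9237


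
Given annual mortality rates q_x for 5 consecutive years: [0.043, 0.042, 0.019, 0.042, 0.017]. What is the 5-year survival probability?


p_k = 1 - q_k for each year
Survival = product of (1 - q_k)
= 0.957 * 0.958 * 0.981 * 0.958 * 0.983
= 0.847


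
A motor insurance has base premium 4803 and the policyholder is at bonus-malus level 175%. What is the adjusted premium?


adjusted = base * BM_level / 100
= 4803 * 175 / 100
= 4803 * 1.75
= 8405.25


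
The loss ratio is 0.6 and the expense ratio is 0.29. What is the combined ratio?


Combined ratio = loss ratio + expense ratio
= 0.6 + 0.29
= 0.89


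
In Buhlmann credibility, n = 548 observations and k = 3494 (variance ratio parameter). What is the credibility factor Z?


Z = n / (n + k)
= 548 / (548 + 3494)
= 548 / 4042
= 0.1356


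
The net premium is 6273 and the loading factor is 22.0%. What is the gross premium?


Gross = net * (1 + loading)
= 6273 * (1 + 0.22)
= 6273 * 1.22
= 7653.06


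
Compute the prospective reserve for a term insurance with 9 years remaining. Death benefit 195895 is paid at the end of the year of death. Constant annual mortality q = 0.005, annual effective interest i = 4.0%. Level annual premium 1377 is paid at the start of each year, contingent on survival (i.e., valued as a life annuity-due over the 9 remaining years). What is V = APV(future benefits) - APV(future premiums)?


v = 1/(1+i) = 0.961538
APV(future benefits) per unit = sum_{k=0}^{8} k_p_x * q * v^(k+1) = 0.036489
APV(future benefits) = 195895 * 0.036489 = 7148.0924
Life annuity-due factor ä_{x:9} = sum_{k=0}^{8} k_p_x * v^k = 7.589797
APV(future premiums) = 1377 * 7.589797 = 10451.1499
V = 7148.0924 - 10451.1499
= -3303.0576


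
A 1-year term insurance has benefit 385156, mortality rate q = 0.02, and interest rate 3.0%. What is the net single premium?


NSP = benefit * q * v
v = 1/(1+i) = 0.970874
NSP = 385156 * 0.02 * 0.970874
= 7478.7573


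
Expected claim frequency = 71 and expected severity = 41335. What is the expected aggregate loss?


E[S] = E[N] * E[X]
= 71 * 41335
= 2.9348e+06


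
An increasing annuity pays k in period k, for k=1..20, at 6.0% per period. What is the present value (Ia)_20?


(Ia)_n = sum_{k=1}^{n} k * v^k, v = 1/(1+i)
v = 0.943396
Sum computed term by term:
(Ia)_20 = 98.7004


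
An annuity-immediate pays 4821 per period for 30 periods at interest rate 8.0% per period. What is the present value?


PV = PMT * (1 - (1+i)^(-n)) / i
= 4821 * (1 - (1+0.08)^(-30)) / 0.08
= 4821 * (1 - 0.099377) / 0.08
= 4821 * 11.257783
= 54273.7735


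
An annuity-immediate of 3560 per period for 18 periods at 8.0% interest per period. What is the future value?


FV = PMT * ((1+i)^n - 1) / i
= 3560 * ((1.08)^18 - 1) / 0.08
= 3560 * (3.996019 - 1) / 0.08
= 133322.8677


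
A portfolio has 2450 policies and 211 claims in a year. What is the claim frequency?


frequency = claims / policies
= 211 / 2450
= 0.0861


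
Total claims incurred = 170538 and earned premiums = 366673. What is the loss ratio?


Loss ratio = claims / premiums
= 170538 / 366673
= 0.4651


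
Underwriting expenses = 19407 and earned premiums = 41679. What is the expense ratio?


Expense ratio = expenses / premiums
= 19407 / 41679
= 0.4656


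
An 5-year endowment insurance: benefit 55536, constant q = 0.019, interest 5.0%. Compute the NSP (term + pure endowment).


Term component = 4406.2882
Pure endowment = 5_p_x * v^5 * benefit = 0.908542 * 0.783526 * 55536 = 39534.2166
NSP = 43940.5048


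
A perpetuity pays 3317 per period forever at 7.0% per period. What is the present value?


PV = PMT / i
= 3317 / 0.07
= 47385.7143


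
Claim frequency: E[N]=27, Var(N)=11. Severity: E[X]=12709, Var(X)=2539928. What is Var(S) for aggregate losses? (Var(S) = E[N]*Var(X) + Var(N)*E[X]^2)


Var(S) = E[N]*Var(X) + Var(N)*E[X]^2
= 27*2539928 + 11*12709^2
= 68578056 + 1776705491
= 1.8453e+09


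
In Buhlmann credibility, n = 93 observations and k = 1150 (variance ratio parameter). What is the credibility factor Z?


Z = n / (n + k)
= 93 / (93 + 1150)
= 93 / 1243
= 0.0748


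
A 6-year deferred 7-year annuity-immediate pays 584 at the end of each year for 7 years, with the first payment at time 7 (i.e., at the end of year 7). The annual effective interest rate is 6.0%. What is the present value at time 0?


PV at time 6 of the 7-year annuity-immediate:
a_n = 584 * (1-(1+0.06)^(-7))/0.06 = 3260.1108
Discount back 6 years to time 0:
PV = 3260.1108 * (1+0.06)^(-6)
= 3260.1108 * 0.704961
= 2298.2494


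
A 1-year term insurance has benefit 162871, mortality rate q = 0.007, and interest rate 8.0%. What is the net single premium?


NSP = benefit * q * v
v = 1/(1+i) = 0.925926
NSP = 162871 * 0.007 * 0.925926
= 1055.6454


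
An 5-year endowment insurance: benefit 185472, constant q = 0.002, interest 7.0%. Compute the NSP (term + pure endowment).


Term component = 1515.2816
Pure endowment = 5_p_x * v^5 * benefit = 0.99004 * 0.712986 * 185472 = 130921.8619
NSP = 132437.1436


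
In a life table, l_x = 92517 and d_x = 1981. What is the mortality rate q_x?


q_x = d_x / l_x
= 1981 / 92517
= 0.0214


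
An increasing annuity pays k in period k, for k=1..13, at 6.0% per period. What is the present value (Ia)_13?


(Ia)_n = sum_{k=1}^{n} k * v^k, v = 1/(1+i)
v = 0.943396
Sum computed term by term:
(Ia)_13 = 54.8156


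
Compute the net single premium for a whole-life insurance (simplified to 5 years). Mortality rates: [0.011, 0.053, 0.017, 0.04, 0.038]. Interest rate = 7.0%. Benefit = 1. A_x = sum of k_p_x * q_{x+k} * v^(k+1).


v = 0.934579
Year 0: k_p_x=1.0, q=0.011, term=0.01028
Year 1: k_p_x=0.989, q=0.053, term=0.045783
Year 2: k_p_x=0.936583, q=0.017, term=0.012997
Year 3: k_p_x=0.920661, q=0.04, term=0.028095
Year 4: k_p_x=0.883835, q=0.038, term=0.023946
A_x = 0.1211


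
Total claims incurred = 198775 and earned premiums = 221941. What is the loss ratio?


Loss ratio = claims / premiums
= 198775 / 221941
= 0.8956


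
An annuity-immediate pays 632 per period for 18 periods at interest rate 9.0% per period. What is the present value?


PV = PMT * (1 - (1+i)^(-n)) / i
= 632 * (1 - (1+0.09)^(-18)) / 0.09
= 632 * (1 - 0.211994) / 0.09
= 632 * 8.755625
= 5533.5551


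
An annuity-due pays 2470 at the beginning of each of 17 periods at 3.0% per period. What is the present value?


PV_due = PMT * (1-(1+i)^(-n))/i * (1+i)
PV_immediate = 32520.3126
PV_due = 32520.3126 * 1.03
= 33495.922


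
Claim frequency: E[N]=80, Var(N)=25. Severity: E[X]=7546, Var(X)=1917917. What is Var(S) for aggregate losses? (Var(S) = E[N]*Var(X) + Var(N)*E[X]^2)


Var(S) = E[N]*Var(X) + Var(N)*E[X]^2
= 80*1917917 + 25*7546^2
= 153433360 + 1423552900
= 1.5770e+09


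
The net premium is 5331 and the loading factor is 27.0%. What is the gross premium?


Gross = net * (1 + loading)
= 5331 * (1 + 0.27)
= 5331 * 1.27
= 6770.37


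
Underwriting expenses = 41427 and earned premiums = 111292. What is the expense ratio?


Expense ratio = expenses / premiums
= 41427 / 111292
= 0.3722


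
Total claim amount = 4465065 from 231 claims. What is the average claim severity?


severity = total / number
= 4465065 / 231
= 19329.2857


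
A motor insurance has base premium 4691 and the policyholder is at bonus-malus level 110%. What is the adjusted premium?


adjusted = base * BM_level / 100
= 4691 * 110 / 100
= 4691 * 1.1
= 5160.1


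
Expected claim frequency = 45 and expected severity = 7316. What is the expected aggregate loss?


E[S] = E[N] * E[X]
= 45 * 7316
= 329220


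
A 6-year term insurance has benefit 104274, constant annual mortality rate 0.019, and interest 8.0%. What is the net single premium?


NSP = benefit * sum_{k=0}^{n-1} k_p_x * q * v^(k+1)
With constant q=0.019, v=0.925926
Sum = 0.084126
NSP = 104274 * 0.084126
= 8772.1911


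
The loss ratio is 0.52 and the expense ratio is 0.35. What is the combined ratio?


Combined ratio = loss ratio + expense ratio
= 0.52 + 0.35
= 0.87


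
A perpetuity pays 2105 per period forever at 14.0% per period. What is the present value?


PV = PMT / i
= 2105 / 0.14
= 15035.7143


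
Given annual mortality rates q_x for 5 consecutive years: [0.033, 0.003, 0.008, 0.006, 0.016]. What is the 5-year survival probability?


p_k = 1 - q_k for each year
Survival = product of (1 - q_k)
= 0.967 * 0.997 * 0.992 * 0.994 * 0.984
= 0.9354


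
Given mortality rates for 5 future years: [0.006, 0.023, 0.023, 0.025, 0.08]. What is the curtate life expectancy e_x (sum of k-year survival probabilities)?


e_x = sum_{k=1}^{n} k_p_x
k_p_x values:
  1_p_x = 0.994
  2_p_x = 0.971138
  3_p_x = 0.948802
  4_p_x = 0.925082
  5_p_x = 0.851075
e_x = 4.6901


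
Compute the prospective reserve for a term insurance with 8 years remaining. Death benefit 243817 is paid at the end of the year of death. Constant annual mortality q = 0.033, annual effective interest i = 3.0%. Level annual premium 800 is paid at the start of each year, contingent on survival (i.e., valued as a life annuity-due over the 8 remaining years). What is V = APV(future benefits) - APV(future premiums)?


v = 1/(1+i) = 0.970874
APV(future benefits) per unit = sum_{k=0}^{7} k_p_x * q * v^(k+1) = 0.207664
APV(future benefits) = 243817 * 0.207664 = 50631.9517
Life annuity-due factor ä_{x:8} = sum_{k=0}^{7} k_p_x * v^k = 6.481626
APV(future premiums) = 800 * 6.481626 = 5185.3008
V = 50631.9517 - 5185.3008
= 45446.6509


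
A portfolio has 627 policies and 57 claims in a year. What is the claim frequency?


frequency = claims / policies
= 57 / 627
= 0.0909


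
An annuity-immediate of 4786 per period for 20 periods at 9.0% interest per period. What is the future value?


FV = PMT * ((1+i)^n - 1) / i
= 4786 * ((1.09)^20 - 1) / 0.09
= 4786 * (5.604411 - 1) / 0.09
= 244852.3326


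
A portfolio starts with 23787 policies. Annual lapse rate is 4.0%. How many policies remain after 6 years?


remaining = initial * (1 - lapse)^years
= 23787 * (1 - 0.04)^6
= 23787 * 0.782758
= 18619.4595


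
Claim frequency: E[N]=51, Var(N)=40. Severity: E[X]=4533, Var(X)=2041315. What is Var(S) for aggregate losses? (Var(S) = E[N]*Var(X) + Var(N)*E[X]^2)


Var(S) = E[N]*Var(X) + Var(N)*E[X]^2
= 51*2041315 + 40*4533^2
= 104107065 + 821923560
= 9.2603e+08


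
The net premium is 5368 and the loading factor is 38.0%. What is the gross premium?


Gross = net * (1 + loading)
= 5368 * (1 + 0.38)
= 5368 * 1.38
= 7407.84


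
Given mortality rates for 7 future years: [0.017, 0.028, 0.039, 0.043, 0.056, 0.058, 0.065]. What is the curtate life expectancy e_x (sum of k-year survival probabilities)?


e_x = sum_{k=1}^{n} k_p_x
k_p_x values:
  1_p_x = 0.983
  2_p_x = 0.955476
  3_p_x = 0.918212
  4_p_x = 0.878729
  5_p_x = 0.82952
  6_p_x = 0.781408
  7_p_x = 0.730617
e_x = 6.077


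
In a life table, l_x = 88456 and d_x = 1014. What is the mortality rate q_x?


q_x = d_x / l_x
= 1014 / 88456
= 0.0115


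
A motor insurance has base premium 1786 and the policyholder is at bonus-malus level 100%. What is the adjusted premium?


adjusted = base * BM_level / 100
= 1786 * 100 / 100
= 1786 * 1.0
= 1786.0


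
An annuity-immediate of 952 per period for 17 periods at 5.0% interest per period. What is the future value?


FV = PMT * ((1+i)^n - 1) / i
= 952 * ((1.05)^17 - 1) / 0.05
= 952 * (2.292018 - 1) / 0.05
= 24600.0288


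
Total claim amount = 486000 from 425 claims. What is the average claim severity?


severity = total / number
= 486000 / 425
= 1143.5294


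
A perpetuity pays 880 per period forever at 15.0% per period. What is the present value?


PV = PMT / i
= 880 / 0.15
= 5866.6667


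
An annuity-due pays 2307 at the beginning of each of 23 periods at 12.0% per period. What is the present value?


PV_due = PMT * (1-(1+i)^(-n))/i * (1+i)
PV_immediate = 17806.4266
PV_due = 17806.4266 * 1.12
= 19943.1977


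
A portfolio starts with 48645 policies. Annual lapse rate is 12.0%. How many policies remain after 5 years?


remaining = initial * (1 - lapse)^years
= 48645 * (1 - 0.12)^5
= 48645 * 0.527732
= 25671.5191


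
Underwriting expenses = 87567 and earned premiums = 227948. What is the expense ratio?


Expense ratio = expenses / premiums
= 87567 / 227948
= 0.3842


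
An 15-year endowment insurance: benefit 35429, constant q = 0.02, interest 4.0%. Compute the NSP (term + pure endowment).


Term component = 6966.5081
Pure endowment = 15_p_x * v^15 * benefit = 0.738569 * 0.555265 * 35429 = 14529.4756
NSP = 21495.9837


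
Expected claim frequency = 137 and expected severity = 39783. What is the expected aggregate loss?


E[S] = E[N] * E[X]
= 137 * 39783
= 5.4503e+06


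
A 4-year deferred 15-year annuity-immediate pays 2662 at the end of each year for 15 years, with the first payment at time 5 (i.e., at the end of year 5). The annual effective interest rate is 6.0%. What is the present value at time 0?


PV at time 4 of the 15-year annuity-immediate:
a_n = 2662 * (1-(1+0.06)^(-15))/0.06 = 25854.0068
Discount back 4 years to time 0:
PV = 25854.0068 * (1+0.06)^(-4)
= 25854.0068 * 0.792094
= 20478.795


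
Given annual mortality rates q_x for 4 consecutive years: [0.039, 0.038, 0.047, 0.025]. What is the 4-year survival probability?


p_k = 1 - q_k for each year
Survival = product of (1 - q_k)
= 0.961 * 0.962 * 0.953 * 0.975
= 0.859


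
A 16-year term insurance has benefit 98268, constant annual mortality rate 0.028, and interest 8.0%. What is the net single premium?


NSP = benefit * sum_{k=0}^{n-1} k_p_x * q * v^(k+1)
With constant q=0.028, v=0.925926
Sum = 0.211218
NSP = 98268 * 0.211218
= 20755.9699


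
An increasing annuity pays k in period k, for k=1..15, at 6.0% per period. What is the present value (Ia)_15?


(Ia)_n = sum_{k=1}^{n} k * v^k, v = 1/(1+i)
v = 0.943396
Sum computed term by term:
(Ia)_15 = 67.2668


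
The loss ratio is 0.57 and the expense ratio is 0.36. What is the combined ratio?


Combined ratio = loss ratio + expense ratio
= 0.57 + 0.36
= 0.93


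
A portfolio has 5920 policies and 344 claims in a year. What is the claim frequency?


frequency = claims / policies
= 344 / 5920
= 0.0581


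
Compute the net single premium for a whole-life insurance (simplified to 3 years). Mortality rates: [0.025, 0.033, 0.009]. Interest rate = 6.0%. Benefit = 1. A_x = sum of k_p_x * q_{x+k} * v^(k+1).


v = 0.943396
Year 0: k_p_x=1.0, q=0.025, term=0.023585
Year 1: k_p_x=0.975, q=0.033, term=0.028636
Year 2: k_p_x=0.942825, q=0.009, term=0.007125
A_x = 0.0593


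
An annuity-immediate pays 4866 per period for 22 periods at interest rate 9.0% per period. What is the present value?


PV = PMT * (1 - (1+i)^(-n)) / i
= 4866 * (1 - (1+0.09)^(-22)) / 0.09
= 4866 * (1 - 0.150182) / 0.09
= 4866 * 9.442425
= 45946.8422


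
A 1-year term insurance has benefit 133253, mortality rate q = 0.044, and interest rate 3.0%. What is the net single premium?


NSP = benefit * q * v
v = 1/(1+i) = 0.970874
NSP = 133253 * 0.044 * 0.970874
= 5692.3612


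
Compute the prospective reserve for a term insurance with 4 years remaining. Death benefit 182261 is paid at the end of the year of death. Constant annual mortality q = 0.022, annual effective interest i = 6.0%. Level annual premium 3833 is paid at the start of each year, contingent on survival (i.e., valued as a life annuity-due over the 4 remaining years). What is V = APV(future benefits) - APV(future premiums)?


v = 1/(1+i) = 0.943396
APV(future benefits) per unit = sum_{k=0}^{3} k_p_x * q * v^(k+1) = 0.073873
APV(future benefits) = 182261 * 0.073873 = 13464.1215
Life annuity-due factor ä_{x:4} = sum_{k=0}^{3} k_p_x * v^k = 3.559323
APV(future premiums) = 3833 * 3.559323 = 13642.8868
V = 13464.1215 - 13642.8868
= -178.7653


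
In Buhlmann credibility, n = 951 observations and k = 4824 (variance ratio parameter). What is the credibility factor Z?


Z = n / (n + k)
= 951 / (951 + 4824)
= 951 / 5775
= 0.1647


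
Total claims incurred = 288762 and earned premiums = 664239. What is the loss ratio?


Loss ratio = claims / premiums
= 288762 / 664239
= 0.4347


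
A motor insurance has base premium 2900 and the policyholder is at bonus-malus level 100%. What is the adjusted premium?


adjusted = base * BM_level / 100
= 2900 * 100 / 100
= 2900 * 1.0
= 2900.0


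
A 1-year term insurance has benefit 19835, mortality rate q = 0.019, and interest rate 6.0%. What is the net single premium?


NSP = benefit * q * v
v = 1/(1+i) = 0.943396
NSP = 19835 * 0.019 * 0.943396
= 355.533


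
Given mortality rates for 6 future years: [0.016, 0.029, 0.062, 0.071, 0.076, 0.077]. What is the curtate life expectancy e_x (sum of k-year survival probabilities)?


e_x = sum_{k=1}^{n} k_p_x
k_p_x values:
  1_p_x = 0.984
  2_p_x = 0.955464
  3_p_x = 0.896225
  4_p_x = 0.832593
  5_p_x = 0.769316
  6_p_x = 0.710079
e_x = 5.1477


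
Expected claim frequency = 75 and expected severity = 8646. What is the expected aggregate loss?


E[S] = E[N] * E[X]
= 75 * 8646
= 648450


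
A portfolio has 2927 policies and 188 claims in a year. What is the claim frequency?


frequency = claims / policies
= 188 / 2927
= 0.0642


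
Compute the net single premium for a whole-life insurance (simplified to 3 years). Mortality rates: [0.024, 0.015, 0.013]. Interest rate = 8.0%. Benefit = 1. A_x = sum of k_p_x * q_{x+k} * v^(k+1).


v = 0.925926
Year 0: k_p_x=1.0, q=0.024, term=0.022222
Year 1: k_p_x=0.976, q=0.015, term=0.012551
Year 2: k_p_x=0.96136, q=0.013, term=0.009921
A_x = 0.0447


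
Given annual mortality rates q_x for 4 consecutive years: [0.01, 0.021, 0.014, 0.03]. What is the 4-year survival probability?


p_k = 1 - q_k for each year
Survival = product of (1 - q_k)
= 0.99 * 0.979 * 0.986 * 0.97
= 0.927


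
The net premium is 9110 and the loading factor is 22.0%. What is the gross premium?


Gross = net * (1 + loading)
= 9110 * (1 + 0.22)
= 9110 * 1.22
= 11114.2


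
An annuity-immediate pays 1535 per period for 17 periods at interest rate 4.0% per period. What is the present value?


PV = PMT * (1 - (1+i)^(-n)) / i
= 1535 * (1 - (1+0.04)^(-17)) / 0.04
= 1535 * (1 - 0.513373) / 0.04
= 1535 * 12.165669
= 18674.3017


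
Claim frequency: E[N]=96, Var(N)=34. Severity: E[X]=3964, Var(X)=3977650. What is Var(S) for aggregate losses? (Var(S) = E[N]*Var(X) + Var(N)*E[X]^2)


Var(S) = E[N]*Var(X) + Var(N)*E[X]^2
= 96*3977650 + 34*3964^2
= 381854400 + 534252064
= 9.1611e+08


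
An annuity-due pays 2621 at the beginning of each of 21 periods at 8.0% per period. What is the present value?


PV_due = PMT * (1-(1+i)^(-n))/i * (1+i)
PV_immediate = 26254.0411
PV_due = 26254.0411 * 1.08
= 28354.3644


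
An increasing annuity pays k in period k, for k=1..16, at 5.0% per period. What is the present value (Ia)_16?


(Ia)_n = sum_{k=1}^{n} k * v^k, v = 1/(1+i)
v = 0.952381
Sum computed term by term:
(Ia)_16 = 80.9975


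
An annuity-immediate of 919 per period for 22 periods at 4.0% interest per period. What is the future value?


FV = PMT * ((1+i)^n - 1) / i
= 919 * ((1.04)^22 - 1) / 0.04
= 919 * (2.369919 - 1) / 0.04
= 31473.8842


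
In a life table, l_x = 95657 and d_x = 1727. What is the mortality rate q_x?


q_x = d_x / l_x
= 1727 / 95657
= 0.0181


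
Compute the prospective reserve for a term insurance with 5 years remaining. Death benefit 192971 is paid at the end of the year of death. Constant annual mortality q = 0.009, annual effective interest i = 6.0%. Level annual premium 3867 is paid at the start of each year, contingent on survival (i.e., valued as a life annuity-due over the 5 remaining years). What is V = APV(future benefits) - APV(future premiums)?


v = 1/(1+i) = 0.943396
APV(future benefits) per unit = sum_{k=0}^{4} k_p_x * q * v^(k+1) = 0.037274
APV(future benefits) = 192971 * 0.037274 = 7192.8327
Life annuity-due factor ä_{x:5} = sum_{k=0}^{4} k_p_x * v^k = 4.390068
APV(future premiums) = 3867 * 4.390068 = 16976.3936
V = 7192.8327 - 16976.3936
= -9783.561


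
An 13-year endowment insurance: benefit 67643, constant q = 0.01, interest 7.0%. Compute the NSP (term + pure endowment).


Term component = 5376.4345
Pure endowment = 13_p_x * v^13 * benefit = 0.877521 * 0.414964 * 67643 = 24631.5238
NSP = 30007.9584


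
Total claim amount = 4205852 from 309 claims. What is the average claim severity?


severity = total / number
= 4205852 / 309
= 13611.1715


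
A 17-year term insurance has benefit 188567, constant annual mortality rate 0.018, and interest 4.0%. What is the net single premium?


NSP = benefit * sum_{k=0}^{n-1} k_p_x * q * v^(k+1)
With constant q=0.018, v=0.961538
Sum = 0.193348
NSP = 188567 * 0.193348
= 36459.1057


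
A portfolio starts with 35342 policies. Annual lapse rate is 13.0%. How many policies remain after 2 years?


remaining = initial * (1 - lapse)^years
= 35342 * (1 - 0.13)^2
= 35342 * 0.7569
= 26750.3598


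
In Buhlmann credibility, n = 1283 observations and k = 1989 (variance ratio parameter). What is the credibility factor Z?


Z = n / (n + k)
= 1283 / (1283 + 1989)
= 1283 / 3272
= 0.3921


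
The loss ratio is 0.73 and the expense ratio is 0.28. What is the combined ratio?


Combined ratio = loss ratio + expense ratio
= 0.73 + 0.28
= 1.01


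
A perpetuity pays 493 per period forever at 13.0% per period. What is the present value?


PV = PMT / i
= 493 / 0.13
= 3792.3077


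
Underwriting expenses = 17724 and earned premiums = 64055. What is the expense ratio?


Expense ratio = expenses / premiums
= 17724 / 64055
= 0.2767


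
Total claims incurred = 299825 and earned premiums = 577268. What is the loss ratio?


Loss ratio = claims / premiums
= 299825 / 577268
= 0.5194


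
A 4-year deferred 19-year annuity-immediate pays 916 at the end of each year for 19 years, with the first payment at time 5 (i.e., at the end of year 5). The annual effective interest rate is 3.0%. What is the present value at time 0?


PV at time 4 of the 19-year annuity-immediate:
a_n = 916 * (1-(1+0.03)^(-19))/0.03 = 13120.6
Discount back 4 years to time 0:
PV = 13120.6 * (1+0.03)^(-4)
= 13120.6 * 0.888487
= 11657.4831


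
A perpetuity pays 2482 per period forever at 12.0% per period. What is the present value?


PV = PMT / i
= 2482 / 0.12
= 20683.3333


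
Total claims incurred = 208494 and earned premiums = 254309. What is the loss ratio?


Loss ratio = claims / premiums
= 208494 / 254309
= 0.8198


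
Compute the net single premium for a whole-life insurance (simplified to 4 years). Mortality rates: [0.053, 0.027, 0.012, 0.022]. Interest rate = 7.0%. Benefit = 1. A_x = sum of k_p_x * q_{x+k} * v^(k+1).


v = 0.934579
Year 0: k_p_x=1.0, q=0.053, term=0.049533
Year 1: k_p_x=0.947, q=0.027, term=0.022333
Year 2: k_p_x=0.921431, q=0.012, term=0.009026
Year 3: k_p_x=0.910374, q=0.022, term=0.015279
A_x = 0.0962


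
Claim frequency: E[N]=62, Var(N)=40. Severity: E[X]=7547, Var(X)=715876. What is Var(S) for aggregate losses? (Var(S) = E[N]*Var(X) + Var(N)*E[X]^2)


Var(S) = E[N]*Var(X) + Var(N)*E[X]^2
= 62*715876 + 40*7547^2
= 44384312 + 2278288360
= 2.3227e+09


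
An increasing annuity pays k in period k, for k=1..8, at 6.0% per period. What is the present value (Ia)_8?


(Ia)_n = sum_{k=1}^{n} k * v^k, v = 1/(1+i)
v = 0.943396
Sum computed term by term:
(Ia)_8 = 26.0514


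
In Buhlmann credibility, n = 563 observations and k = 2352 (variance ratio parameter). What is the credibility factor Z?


Z = n / (n + k)
= 563 / (563 + 2352)
= 563 / 2915
= 0.1931


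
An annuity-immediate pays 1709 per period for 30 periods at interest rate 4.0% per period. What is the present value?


PV = PMT * (1 - (1+i)^(-n)) / i
= 1709 * (1 - (1+0.04)^(-30)) / 0.04
= 1709 * (1 - 0.308319) / 0.04
= 1709 * 17.292033
= 29552.0849


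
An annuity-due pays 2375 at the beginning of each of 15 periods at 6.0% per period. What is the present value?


PV_due = PMT * (1-(1+i)^(-n))/i * (1+i)
PV_immediate = 23066.5913
PV_due = 23066.5913 * 1.06
= 24450.5868


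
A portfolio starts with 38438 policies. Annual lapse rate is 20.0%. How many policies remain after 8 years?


remaining = initial * (1 - lapse)^years
= 38438 * (1 - 0.2)^8
= 38438 * 0.167772
= 6448.8263


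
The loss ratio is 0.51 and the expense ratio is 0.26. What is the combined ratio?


Combined ratio = loss ratio + expense ratio
= 0.51 + 0.26
= 0.77


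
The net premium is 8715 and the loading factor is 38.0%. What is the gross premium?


Gross = net * (1 + loading)
= 8715 * (1 + 0.38)
= 8715 * 1.38
= 12026.7


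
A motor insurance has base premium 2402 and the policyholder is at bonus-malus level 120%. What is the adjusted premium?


adjusted = base * BM_level / 100
= 2402 * 120 / 100
= 2402 * 1.2
= 2882.4


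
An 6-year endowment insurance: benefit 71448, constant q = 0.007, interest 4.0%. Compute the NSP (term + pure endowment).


Term component = 2578.3947
Pure endowment = 6_p_x * v^6 * benefit = 0.958728 * 0.790315 * 71448 = 54135.9212
NSP = 56714.3159


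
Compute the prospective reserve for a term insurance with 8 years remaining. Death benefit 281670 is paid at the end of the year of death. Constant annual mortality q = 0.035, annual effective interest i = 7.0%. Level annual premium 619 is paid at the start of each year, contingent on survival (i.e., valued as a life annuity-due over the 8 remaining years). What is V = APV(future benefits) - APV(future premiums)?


v = 1/(1+i) = 0.934579
APV(future benefits) per unit = sum_{k=0}^{7} k_p_x * q * v^(k+1) = 0.187443
APV(future benefits) = 281670 * 0.187443 = 52797.0212
Life annuity-due factor ä_{x:8} = sum_{k=0}^{7} k_p_x * v^k = 5.730395
APV(future premiums) = 619 * 5.730395 = 3547.1145
V = 52797.0212 - 3547.1145
= 49249.9067


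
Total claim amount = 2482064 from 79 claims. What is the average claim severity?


severity = total / number
= 2482064 / 79
= 31418.5316


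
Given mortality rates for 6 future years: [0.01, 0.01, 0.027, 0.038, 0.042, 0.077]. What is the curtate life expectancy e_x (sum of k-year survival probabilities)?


e_x = sum_{k=1}^{n} k_p_x
k_p_x values:
  1_p_x = 0.99
  2_p_x = 0.9801
  3_p_x = 0.953637
  4_p_x = 0.917399
  5_p_x = 0.878868
  6_p_x = 0.811195
e_x = 5.5312


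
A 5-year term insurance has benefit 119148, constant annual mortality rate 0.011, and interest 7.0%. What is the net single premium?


NSP = benefit * sum_{k=0}^{n-1} k_p_x * q * v^(k+1)
With constant q=0.011, v=0.934579
Sum = 0.044187
NSP = 119148 * 0.044187
= 5264.7568


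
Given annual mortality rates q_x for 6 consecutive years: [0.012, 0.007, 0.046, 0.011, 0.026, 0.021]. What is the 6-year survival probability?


p_k = 1 - q_k for each year
Survival = product of (1 - q_k)
= 0.988 * 0.993 * 0.954 * 0.989 * 0.974 * 0.979
= 0.8827


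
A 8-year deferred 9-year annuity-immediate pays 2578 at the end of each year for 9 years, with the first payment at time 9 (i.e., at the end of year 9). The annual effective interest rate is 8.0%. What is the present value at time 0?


PV at time 8 of the 9-year annuity-immediate:
a_n = 2578 * (1-(1+0.08)^(-9))/0.08 = 16104.477
Discount back 8 years to time 0:
PV = 16104.477 * (1+0.08)^(-8)
= 16104.477 * 0.540269
= 8700.7478


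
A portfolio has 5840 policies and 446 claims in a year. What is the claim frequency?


frequency = claims / policies
= 446 / 5840
= 0.0764


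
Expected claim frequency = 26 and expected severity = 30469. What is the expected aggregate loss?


E[S] = E[N] * E[X]
= 26 * 30469
= 792194


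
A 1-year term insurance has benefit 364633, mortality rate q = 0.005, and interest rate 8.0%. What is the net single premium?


NSP = benefit * q * v
v = 1/(1+i) = 0.925926
NSP = 364633 * 0.005 * 0.925926
= 1688.1157


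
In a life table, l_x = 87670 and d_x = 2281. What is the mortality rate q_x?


q_x = d_x / l_x
= 2281 / 87670
= 0.026


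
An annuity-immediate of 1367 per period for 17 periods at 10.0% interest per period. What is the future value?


FV = PMT * ((1+i)^n - 1) / i
= 1367 * ((1.1)^17 - 1) / 0.1
= 1367 * (5.05447 - 1) / 0.1
= 55424.6088


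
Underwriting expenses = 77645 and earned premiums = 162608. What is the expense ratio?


Expense ratio = expenses / premiums
= 77645 / 162608
= 0.4775


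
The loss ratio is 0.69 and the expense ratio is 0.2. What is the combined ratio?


Combined ratio = loss ratio + expense ratio
= 0.69 + 0.2
= 0.89


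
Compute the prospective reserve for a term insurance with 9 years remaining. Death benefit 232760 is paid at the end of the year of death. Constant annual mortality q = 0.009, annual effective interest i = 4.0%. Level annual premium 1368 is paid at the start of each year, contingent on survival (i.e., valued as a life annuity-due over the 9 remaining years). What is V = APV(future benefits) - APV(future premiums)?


v = 1/(1+i) = 0.961538
APV(future benefits) per unit = sum_{k=0}^{8} k_p_x * q * v^(k+1) = 0.064711
APV(future benefits) = 232760 * 0.064711 = 15062.1773
Life annuity-due factor ä_{x:9} = sum_{k=0}^{8} k_p_x * v^k = 7.477738
APV(future premiums) = 1368 * 7.477738 = 10229.5454
V = 15062.1773 - 10229.5454
= 4832.6319


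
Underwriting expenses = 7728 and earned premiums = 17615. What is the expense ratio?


Expense ratio = expenses / premiums
= 7728 / 17615
= 0.4387


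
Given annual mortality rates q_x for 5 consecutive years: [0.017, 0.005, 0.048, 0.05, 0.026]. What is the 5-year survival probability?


p_k = 1 - q_k for each year
Survival = product of (1 - q_k)
= 0.983 * 0.995 * 0.952 * 0.95 * 0.974
= 0.8616


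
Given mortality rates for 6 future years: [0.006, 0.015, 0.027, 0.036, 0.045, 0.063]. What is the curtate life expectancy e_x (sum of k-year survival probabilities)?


e_x = sum_{k=1}^{n} k_p_x
k_p_x values:
  1_p_x = 0.994
  2_p_x = 0.97909
  3_p_x = 0.952655
  4_p_x = 0.918359
  5_p_x = 0.877033
  6_p_x = 0.82178
e_x = 5.5429


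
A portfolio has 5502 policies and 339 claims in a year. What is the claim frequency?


frequency = claims / policies
= 339 / 5502
= 0.0616


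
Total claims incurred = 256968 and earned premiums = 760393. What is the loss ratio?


Loss ratio = claims / premiums
= 256968 / 760393
= 0.3379


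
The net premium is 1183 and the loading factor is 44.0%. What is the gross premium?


Gross = net * (1 + loading)
= 1183 * (1 + 0.44)
= 1183 * 1.44
= 1703.52


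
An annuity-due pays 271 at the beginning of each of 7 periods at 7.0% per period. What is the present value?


PV_due = PMT * (1-(1+i)^(-n))/i * (1+i)
PV_immediate = 1460.4974
PV_due = 1460.4974 * 1.07
= 1562.7322


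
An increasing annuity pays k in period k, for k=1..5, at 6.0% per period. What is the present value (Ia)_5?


(Ia)_n = sum_{k=1}^{n} k * v^k, v = 1/(1+i)
v = 0.943396
Sum computed term by term:
(Ia)_5 = 12.1469


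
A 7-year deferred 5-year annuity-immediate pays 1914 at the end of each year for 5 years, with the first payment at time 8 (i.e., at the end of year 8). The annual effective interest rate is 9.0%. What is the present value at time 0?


PV at time 7 of the 5-year annuity-immediate:
a_n = 1914 * (1-(1+0.09)^(-5))/0.09 = 7444.7925
Discount back 7 years to time 0:
PV = 7444.7925 * (1+0.09)^(-7)
= 7444.7925 * 0.547034
= 4072.5565


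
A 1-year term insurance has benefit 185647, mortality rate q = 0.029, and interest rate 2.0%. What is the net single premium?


NSP = benefit * q * v
v = 1/(1+i) = 0.980392
NSP = 185647 * 0.029 * 0.980392
= 5278.199


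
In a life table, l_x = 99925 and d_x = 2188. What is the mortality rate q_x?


q_x = d_x / l_x
= 2188 / 99925
= 0.0219


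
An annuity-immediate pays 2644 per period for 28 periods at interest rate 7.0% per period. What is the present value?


PV = PMT * (1 - (1+i)^(-n)) / i
= 2644 * (1 - (1+0.07)^(-28)) / 0.07
= 2644 * (1 - 0.150402) / 0.07
= 2644 * 12.137111
= 32090.5221


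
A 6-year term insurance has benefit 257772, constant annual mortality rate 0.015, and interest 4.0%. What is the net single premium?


NSP = benefit * sum_{k=0}^{n-1} k_p_x * q * v^(k+1)
With constant q=0.015, v=0.961538
Sum = 0.075873
NSP = 257772 * 0.075873
= 19557.8098


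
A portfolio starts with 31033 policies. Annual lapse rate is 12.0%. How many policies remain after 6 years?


remaining = initial * (1 - lapse)^years
= 31033 * (1 - 0.12)^6
= 31033 * 0.464404
= 14411.852


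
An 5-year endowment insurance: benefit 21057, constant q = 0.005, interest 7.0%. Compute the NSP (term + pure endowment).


Term component = 427.6833
Pure endowment = 5_p_x * v^5 * benefit = 0.975249 * 0.712986 * 21057 = 14641.7508
NSP = 15069.4341


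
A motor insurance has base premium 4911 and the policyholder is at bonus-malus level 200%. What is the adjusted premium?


adjusted = base * BM_level / 100
= 4911 * 200 / 100
= 4911 * 2.0
= 9822.0


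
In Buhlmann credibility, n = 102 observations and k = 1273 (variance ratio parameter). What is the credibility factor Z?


Z = n / (n + k)
= 102 / (102 + 1273)
= 102 / 1375
= 0.0742


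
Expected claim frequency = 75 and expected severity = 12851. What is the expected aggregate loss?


E[S] = E[N] * E[X]
= 75 * 12851
= 963825


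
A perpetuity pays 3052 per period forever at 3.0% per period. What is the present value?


PV = PMT / i
= 3052 / 0.03
= 101733.3333


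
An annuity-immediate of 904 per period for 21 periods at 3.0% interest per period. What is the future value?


FV = PMT * ((1+i)^n - 1) / i
= 904 * ((1.03)^21 - 1) / 0.03
= 904 * (1.860295 - 1) / 0.03
= 25923.5431


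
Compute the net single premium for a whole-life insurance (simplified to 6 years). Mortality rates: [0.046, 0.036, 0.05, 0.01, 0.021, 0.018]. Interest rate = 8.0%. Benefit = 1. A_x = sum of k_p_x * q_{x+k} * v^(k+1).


v = 0.925926
Year 0: k_p_x=1.0, q=0.046, term=0.042593
Year 1: k_p_x=0.954, q=0.036, term=0.029444
Year 2: k_p_x=0.919656, q=0.05, term=0.036503
Year 3: k_p_x=0.873673, q=0.01, term=0.006422
Year 4: k_p_x=0.864936, q=0.021, term=0.012362
Year 5: k_p_x=0.846773, q=0.018, term=0.009605
A_x = 0.1369


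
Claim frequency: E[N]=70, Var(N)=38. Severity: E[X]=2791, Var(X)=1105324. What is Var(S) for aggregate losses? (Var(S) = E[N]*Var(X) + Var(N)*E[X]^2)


Var(S) = E[N]*Var(X) + Var(N)*E[X]^2
= 70*1105324 + 38*2791^2
= 77372680 + 296007878
= 3.7338e+08


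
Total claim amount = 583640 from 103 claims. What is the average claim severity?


severity = total / number
= 583640 / 103
= 5666.4078


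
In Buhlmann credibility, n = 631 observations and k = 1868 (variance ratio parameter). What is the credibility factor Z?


Z = n / (n + k)
= 631 / (631 + 1868)
= 631 / 2499
= 0.2525


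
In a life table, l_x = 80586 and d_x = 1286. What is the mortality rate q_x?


q_x = d_x / l_x
= 1286 / 80586
= 0.016


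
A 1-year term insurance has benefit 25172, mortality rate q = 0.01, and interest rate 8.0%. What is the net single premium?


NSP = benefit * q * v
v = 1/(1+i) = 0.925926
NSP = 25172 * 0.01 * 0.925926
= 233.0741


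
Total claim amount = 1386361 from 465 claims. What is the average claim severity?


severity = total / number
= 1386361 / 465
= 2981.4215


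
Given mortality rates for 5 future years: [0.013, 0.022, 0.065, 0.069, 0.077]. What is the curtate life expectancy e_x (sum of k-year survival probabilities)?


e_x = sum_{k=1}^{n} k_p_x
k_p_x values:
  1_p_x = 0.987
  2_p_x = 0.965286
  3_p_x = 0.902542
  4_p_x = 0.840267
  5_p_x = 0.775566
e_x = 4.4707


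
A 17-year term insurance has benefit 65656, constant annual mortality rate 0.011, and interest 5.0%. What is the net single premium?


NSP = benefit * sum_{k=0}^{n-1} k_p_x * q * v^(k+1)
With constant q=0.011, v=0.952381
Sum = 0.115138
NSP = 65656 * 0.115138
= 7559.4846


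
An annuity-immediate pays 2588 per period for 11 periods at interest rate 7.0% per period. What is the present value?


PV = PMT * (1 - (1+i)^(-n)) / i
= 2588 * (1 - (1+0.07)^(-11)) / 0.07
= 2588 * (1 - 0.475093) / 0.07
= 2588 * 7.498674
= 19406.5692


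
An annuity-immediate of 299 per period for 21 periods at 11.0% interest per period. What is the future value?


FV = PMT * ((1+i)^n - 1) / i
= 299 * ((1.11)^21 - 1) / 0.11
= 299 * (8.949166 - 1) / 0.11
= 21607.278


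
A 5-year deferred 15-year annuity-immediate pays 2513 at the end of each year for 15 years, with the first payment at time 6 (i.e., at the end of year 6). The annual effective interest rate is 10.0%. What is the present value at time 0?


PV at time 5 of the 15-year annuity-immediate:
a_n = 2513 * (1-(1+0.1)^(-15))/0.1 = 19114.0778
Discount back 5 years to time 0:
PV = 19114.0778 * (1+0.1)^(-5)
= 19114.0778 * 0.620921
= 11868.3385


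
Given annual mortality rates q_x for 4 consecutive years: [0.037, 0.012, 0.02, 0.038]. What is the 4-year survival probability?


p_k = 1 - q_k for each year
Survival = product of (1 - q_k)
= 0.963 * 0.988 * 0.98 * 0.962
= 0.897
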